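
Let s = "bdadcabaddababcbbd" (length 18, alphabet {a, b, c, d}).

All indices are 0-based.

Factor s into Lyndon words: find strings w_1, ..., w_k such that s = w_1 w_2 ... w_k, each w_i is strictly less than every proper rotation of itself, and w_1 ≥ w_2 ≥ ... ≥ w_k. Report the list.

emit factor 1: 'bd' (i=0, period=2)
emit factor 2: 'adc' (i=2, period=3)
emit factor 3: 'abadd' (i=5, period=5)
emit factor 4: 'ababcbbd' (i=10, period=8)

["bd", "adc", "abadd", "ababcbbd"]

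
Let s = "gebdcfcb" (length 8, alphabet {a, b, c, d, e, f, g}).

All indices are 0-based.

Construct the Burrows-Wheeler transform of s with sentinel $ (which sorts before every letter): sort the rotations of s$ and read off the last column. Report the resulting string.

rank  rotation   last
    0  $gebdcfcb  b
    1  b$gebdcfc  c
    2  bdcfcb$ge  e
    3  cb$gebdcf  f
    4  cfcb$gebd  d
    5  dcfcb$geb  b
    6  ebdcfcb$g  g
    7  fcb$gebdc  c
    8  gebdcfcb$  $

bcefdbgc$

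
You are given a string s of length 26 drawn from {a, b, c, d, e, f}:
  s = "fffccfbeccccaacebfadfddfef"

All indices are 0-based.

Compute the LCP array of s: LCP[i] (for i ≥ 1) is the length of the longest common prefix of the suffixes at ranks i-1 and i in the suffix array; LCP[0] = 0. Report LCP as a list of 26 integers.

rank→(start, suffix):
  0 → (12, 'aacebfadfddfef')
  1 → (13, 'acebfadfddfef')
  2 → (18, 'adfddfef')
  3 → (6, 'beccccaacebfadfddfef')
  4 → (16, 'bfadfddfef')
  5 → (11, 'caacebfadfddfef')
  6 → (10, 'ccaacebfadfddfef')
  7 → (9, 'cccaacebfadfddfef')
  8 → (8, 'ccccaacebfadfddfef')
  9 → (3, 'ccfbeccccaacebfadfddfef')
  10 → (14, 'cebfadfddfef')
  11 → (4, 'cfbeccccaacebfadfddfef')
  12 → (21, 'ddfef')
  13 → (19, 'dfddfef')
  14 → (22, 'dfef')
  15 → (15, 'ebfadfddfef')
  16 → (7, 'eccccaacebfadfddfef')
  17 → (24, 'ef')
  18 → (25, 'f')
  19 → (17, 'fadfddfef')
  20 → (5, 'fbeccccaacebfadfddfef')
  21 → (2, 'fccfbeccccaacebfadfddfef')
  22 → (20, 'fddfef')
  23 → (23, 'fef')
  24 → (1, 'ffccfbeccccaacebfadfddfef')
  25 → (0, 'fffccfbeccccaacebfadfddfef')

SA = [12, 13, 18, 6, 16, 11, 10, 9, 8, 3, 14, 4, 21, 19, 22, 15, 7, 24, 25, 17, 5, 2, 20, 23, 1, 0]
rank  pair      lcp
   1  s[12:],s[13:]  1  'a'
   2  s[13:],s[18:]  1  'a'
   3  s[18:],s[6:]  0  ''
   4  s[6:],s[16:]  1  'b'
   5  s[16:],s[11:]  0  ''
   6  s[11:],s[10:]  1  'c'
   7  s[10:],s[9:]  2  'cc'
   8  s[9:],s[8:]  3  'ccc'
   9  s[8:],s[3:]  2  'cc'
  10  s[3:],s[14:]  1  'c'
  11  s[14:],s[4:]  1  'c'
  12  s[4:],s[21:]  0  ''
  13  s[21:],s[19:]  1  'd'
  14  s[19:],s[22:]  2  'df'
  15  s[22:],s[15:]  0  ''
  16  s[15:],s[7:]  1  'e'
  17  s[7:],s[24:]  1  'e'
  18  s[24:],s[25:]  0  ''
  19  s[25:],s[17:]  1  'f'
  20  s[17:],s[5:]  1  'f'
  21  s[5:],s[2:]  1  'f'
  22  s[2:],s[20:]  1  'f'
  23  s[20:],s[23:]  1  'f'
  24  s[23:],s[1:]  1  'f'
  25  s[1:],s[0:]  2  'ff'

[0, 1, 1, 0, 1, 0, 1, 2, 3, 2, 1, 1, 0, 1, 2, 0, 1, 1, 0, 1, 1, 1, 1, 1, 1, 2]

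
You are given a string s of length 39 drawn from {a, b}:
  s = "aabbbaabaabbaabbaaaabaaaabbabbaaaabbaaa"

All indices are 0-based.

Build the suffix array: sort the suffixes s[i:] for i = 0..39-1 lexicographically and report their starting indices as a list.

[38, 37, 36, 16, 30, 21, 17, 31, 22, 18, 5, 32, 12, 8, 23, 0, 19, 6, 33, 13, 27, 9, 24, 1, 35, 15, 29, 20, 4, 11, 7, 26, 34, 14, 28, 3, 10, 25, 2]

rank | idx | suffix
   0 |  38 | a
   1 |  37 | aa
   2 |  36 | aaa
   3 |  16 | aaaabaaaabbabbaaaabbaaa
   4 |  30 | aaaabbaaa
   5 |  21 | aaaabbabbaaaabbaaa
   6 |  17 | aaabaaaabbabbaaaabbaaa
   7 |  31 | aaabbaaa
   8 |  22 | aaabbabbaaaabbaaa
   9 |  18 | aabaaaabbabbaaaabbaaa
  10 |   5 | aabaabbaabbaaaabaaaabbabbaaaabbaaa
  11 |  32 | aabbaaa
  12 |  12 | aabbaaaabaaaabbabbaaaabbaaa
  13 |   8 | aabbaabbaaaabaaaabbabbaaaabbaaa
  14 |  23 | aabbabbaaaabbaaa
  15 |   0 | aabbbaabaabbaabbaaaabaaaabbabbaaaabbaaa
  16 |  19 | abaaaabbabbaaaabbaaa
  17 |   6 | abaabbaabbaaaabaaaabbabbaaaabbaaa
  18 |  33 | abbaaa
  19 |  13 | abbaaaabaaaabbabbaaaabbaaa
  20 |  27 | abbaaaabbaaa
  21 |   9 | abbaabbaaaabaaaabbabbaaaabbaaa
  22 |  24 | abbabbaaaabbaaa
  23 |   1 | abbbaabaabbaabbaaaabaaaabbabbaaaabbaaa
  24 |  35 | baaa
  25 |  15 | baaaabaaaabbabbaaaabbaaa
  26 |  29 | baaaabbaaa
  27 |  20 | baaaabbabbaaaabbaaa
  28 |   4 | baabaabbaabbaaaabaaaabbabbaaaabbaaa
  29 |  11 | baabbaaaabaaaabbabbaaaabbaaa
  30 |   7 | baabbaabbaaaabaaaabbabbaaaabbaaa
  31 |  26 | babbaaaabbaaa
  32 |  34 | bbaaa
  33 |  14 | bbaaaabaaaabbabbaaaabbaaa
  34 |  28 | bbaaaabbaaa
  35 |   3 | bbaabaabbaabbaaaabaaaabbabbaaaabbaaa
  36 |  10 | bbaabbaaaabaaaabbabbaaaabbaaa
  37 |  25 | bbabbaaaabbaaa
  38 |   2 | bbbaabaabbaabbaaaabaaaabbabbaaaabbaaa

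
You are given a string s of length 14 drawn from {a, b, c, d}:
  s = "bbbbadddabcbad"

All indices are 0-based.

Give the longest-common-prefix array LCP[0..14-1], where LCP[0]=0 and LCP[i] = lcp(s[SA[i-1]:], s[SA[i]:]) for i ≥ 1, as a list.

[0, 1, 2, 0, 3, 1, 2, 3, 1, 0, 0, 1, 1, 2]

rank→(start, suffix):
  0 → (8, 'abcbad')
  1 → (12, 'ad')
  2 → (4, 'adddabcbad')
  3 → (11, 'bad')
  4 → (3, 'badddabcbad')
  5 → (2, 'bbadddabcbad')
  6 → (1, 'bbbadddabcbad')
  7 → (0, 'bbbbadddabcbad')
  8 → (9, 'bcbad')
  9 → (10, 'cbad')
  10 → (13, 'd')
  11 → (7, 'dabcbad')
  12 → (6, 'ddabcbad')
  13 → (5, 'dddabcbad')

SA = [8, 12, 4, 11, 3, 2, 1, 0, 9, 10, 13, 7, 6, 5]
i: (SA[i-1],SA[i]) lcp shared
  1: (8,12) 1 'a'
  2: (12,4) 2 'ad'
  3: (4,11) 0 ''
  4: (11,3) 3 'bad'
  5: (3,2) 1 'b'
  6: (2,1) 2 'bb'
  7: (1,0) 3 'bbb'
  8: (0,9) 1 'b'
  9: (9,10) 0 ''
  10: (10,13) 0 ''
  11: (13,7) 1 'd'
  12: (7,6) 1 'd'
  13: (6,5) 2 'dd'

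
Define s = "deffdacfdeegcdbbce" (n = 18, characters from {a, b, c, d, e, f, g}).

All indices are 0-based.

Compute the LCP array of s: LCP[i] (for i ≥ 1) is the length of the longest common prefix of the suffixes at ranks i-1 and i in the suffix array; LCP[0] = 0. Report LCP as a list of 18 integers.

sorted suffixes:
  #0 SA[0]=5  'acfdeegcdbbce'
  #1 SA[1]=14  'bbce'
  #2 SA[2]=15  'bce'
  #3 SA[3]=12  'cdbbce'
  #4 SA[4]=16  'ce'
  #5 SA[5]=6  'cfdeegcdbbce'
  #6 SA[6]=4  'dacfdeegcdbbce'
  #7 SA[7]=13  'dbbce'
  #8 SA[8]=8  'deegcdbbce'
  #9 SA[9]=0  'deffdacfdeegcdbbce'
  #10 SA[10]=17  'e'
  #11 SA[11]=9  'eegcdbbce'
  #12 SA[12]=1  'effdacfdeegcdbbce'
  #13 SA[13]=10  'egcdbbce'
  #14 SA[14]=3  'fdacfdeegcdbbce'
  #15 SA[15]=7  'fdeegcdbbce'
  #16 SA[16]=2  'ffdacfdeegcdbbce'
  #17 SA[17]=11  'gcdbbce'

SA = [5, 14, 15, 12, 16, 6, 4, 13, 8, 0, 17, 9, 1, 10, 3, 7, 2, 11]
i: (SA[i-1],SA[i]) lcp shared
  1: (5,14) 0 ''
  2: (14,15) 1 'b'
  3: (15,12) 0 ''
  4: (12,16) 1 'c'
  5: (16,6) 1 'c'
  6: (6,4) 0 ''
  7: (4,13) 1 'd'
  8: (13,8) 1 'd'
  9: (8,0) 2 'de'
  10: (0,17) 0 ''
  11: (17,9) 1 'e'
  12: (9,1) 1 'e'
  13: (1,10) 1 'e'
  14: (10,3) 0 ''
  15: (3,7) 2 'fd'
  16: (7,2) 1 'f'
  17: (2,11) 0 ''

[0, 0, 1, 0, 1, 1, 0, 1, 1, 2, 0, 1, 1, 1, 0, 2, 1, 0]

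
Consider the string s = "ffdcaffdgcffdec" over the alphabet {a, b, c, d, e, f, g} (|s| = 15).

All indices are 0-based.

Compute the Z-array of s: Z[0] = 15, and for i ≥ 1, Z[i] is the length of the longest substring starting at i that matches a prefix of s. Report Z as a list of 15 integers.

Z[0]=15
i=1: fresh scan; Z[1]=1 extend→box=[1,2)
i=2: fresh scan; Z[2]=0
i=3: fresh scan; Z[3]=0
i=4: fresh scan; Z[4]=0
i=5: fresh scan; Z[5]=3 extend→box=[5,8)
i=6: min(r-i=2, Z[1]=1)=1; Z[6]=1
i=7: min(r-i=1, Z[2]=0)=0; Z[7]=0
i=8: fresh scan; Z[8]=0
i=9: fresh scan; Z[9]=0
i=10: fresh scan; Z[10]=3 extend→box=[10,13)
i=11: min(r-i=2, Z[1]=1)=1; Z[11]=1
i=12: min(r-i=1, Z[2]=0)=0; Z[12]=0
i=13: fresh scan; Z[13]=0
i=14: fresh scan; Z[14]=0

[15, 1, 0, 0, 0, 3, 1, 0, 0, 0, 3, 1, 0, 0, 0]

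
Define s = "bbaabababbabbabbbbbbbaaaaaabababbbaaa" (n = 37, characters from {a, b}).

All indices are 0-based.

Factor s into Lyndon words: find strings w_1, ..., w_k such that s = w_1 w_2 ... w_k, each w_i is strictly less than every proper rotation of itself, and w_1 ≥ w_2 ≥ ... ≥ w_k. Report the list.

["b", "b", "aabababbabbabbbbbbb", "aaaaaabababbb", "a", "a", "a"]

emit factor 1: 'b' (i=0, period=1)
emit factor 2: 'b' (i=1, period=1)
emit factor 3: 'aabababbabbabbbbbbb' (i=2, period=19)
emit factor 4: 'aaaaaabababbb' (i=21, period=13)
emit factor 5: 'a' (i=34, period=1)
emit factor 6: 'a' (i=35, period=1)
emit factor 7: 'a' (i=36, period=1)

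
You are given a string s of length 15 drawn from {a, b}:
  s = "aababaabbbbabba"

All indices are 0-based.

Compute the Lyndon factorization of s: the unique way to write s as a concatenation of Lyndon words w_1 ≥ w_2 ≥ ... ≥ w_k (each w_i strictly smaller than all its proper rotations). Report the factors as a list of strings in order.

emit factor 1: 'aababaabbbbabb' (i=0, period=14)
emit factor 2: 'a' (i=14, period=1)

["aababaabbbbabb", "a"]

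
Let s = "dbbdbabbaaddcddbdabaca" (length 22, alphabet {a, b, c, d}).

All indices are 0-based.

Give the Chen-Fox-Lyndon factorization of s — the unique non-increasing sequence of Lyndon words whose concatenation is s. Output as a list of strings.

emit factor 1: 'd' (i=0, period=1)
emit factor 2: 'bbd' (i=1, period=3)
emit factor 3: 'b' (i=4, period=1)
emit factor 4: 'abb' (i=5, period=3)
emit factor 5: 'aaddcddbdabac' (i=8, period=13)
emit factor 6: 'a' (i=21, period=1)

["d", "bbd", "b", "abb", "aaddcddbdabac", "a"]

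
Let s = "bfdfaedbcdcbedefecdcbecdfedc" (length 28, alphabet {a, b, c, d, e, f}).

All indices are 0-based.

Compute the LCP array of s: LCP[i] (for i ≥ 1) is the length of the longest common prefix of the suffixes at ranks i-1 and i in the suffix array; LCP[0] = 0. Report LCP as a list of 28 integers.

[0, 0, 1, 2, 1, 0, 1, 3, 1, 5, 2, 0, 1, 2, 4, 1, 1, 2, 0, 3, 1, 2, 2, 1, 0, 1, 1, 2]

sorted suffixes:
  #0 SA[0]=4  'aedbcdcbedefecdcbecdfedc'
  #1 SA[1]=7  'bcdcbedefecdcbecdfedc'
  #2 SA[2]=20  'becdfedc'
  #3 SA[3]=11  'bedefecdcbecdfedc'
  #4 SA[4]=0  'bfdfaedbcdcbedefecdcbecdfedc'
  #5 SA[5]=27  'c'
  #6 SA[6]=19  'cbecdfedc'
  #7 SA[7]=10  'cbedefecdcbecdfedc'
  #8 SA[8]=17  'cdcbecdfedc'
  #9 SA[9]=8  'cdcbedefecdcbecdfedc'
  #10 SA[10]=22  'cdfedc'
  #11 SA[11]=6  'dbcdcbedefecdcbecdfedc'
  #12 SA[12]=26  'dc'
  #13 SA[13]=18  'dcbecdfedc'
  #14 SA[14]=9  'dcbedefecdcbecdfedc'
  #15 SA[15]=13  'defecdcbecdfedc'
  #16 SA[16]=2  'dfaedbcdcbedefecdcbecdfedc'
  #17 SA[17]=23  'dfedc'
  #18 SA[18]=16  'ecdcbecdfedc'
  #19 SA[19]=21  'ecdfedc'
  #20 SA[20]=5  'edbcdcbedefecdcbecdfedc'
  #21 SA[21]=25  'edc'
  #22 SA[22]=12  'edefecdcbecdfedc'
  #23 SA[23]=14  'efecdcbecdfedc'
  #24 SA[24]=3  'faedbcdcbedefecdcbecdfedc'
  #25 SA[25]=1  'fdfaedbcdcbedefecdcbecdfedc'
  #26 SA[26]=15  'fecdcbecdfedc'
  #27 SA[27]=24  'fedc'

SA = [4, 7, 20, 11, 0, 27, 19, 10, 17, 8, 22, 6, 26, 18, 9, 13, 2, 23, 16, 21, 5, 25, 12, 14, 3, 1, 15, 24]
[i] adj suffixes → lcp
  [1] 4/7 → 0 ('')
  [2] 7/20 → 1 ('b')
  [3] 20/11 → 2 ('be')
  [4] 11/0 → 1 ('b')
  [5] 0/27 → 0 ('')
  [6] 27/19 → 1 ('c')
  [7] 19/10 → 3 ('cbe')
  [8] 10/17 → 1 ('c')
  [9] 17/8 → 5 ('cdcbe')
  [10] 8/22 → 2 ('cd')
  [11] 22/6 → 0 ('')
  [12] 6/26 → 1 ('d')
  [13] 26/18 → 2 ('dc')
  [14] 18/9 → 4 ('dcbe')
  [15] 9/13 → 1 ('d')
  [16] 13/2 → 1 ('d')
  [17] 2/23 → 2 ('df')
  [18] 23/16 → 0 ('')
  [19] 16/21 → 3 ('ecd')
  [20] 21/5 → 1 ('e')
  [21] 5/25 → 2 ('ed')
  [22] 25/12 → 2 ('ed')
  [23] 12/14 → 1 ('e')
  [24] 14/3 → 0 ('')
  [25] 3/1 → 1 ('f')
  [26] 1/15 → 1 ('f')
  [27] 15/24 → 2 ('fe')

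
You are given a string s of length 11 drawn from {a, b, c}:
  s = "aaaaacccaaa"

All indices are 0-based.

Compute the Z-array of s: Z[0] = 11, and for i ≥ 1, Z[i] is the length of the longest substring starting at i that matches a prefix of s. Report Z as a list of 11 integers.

[11, 4, 3, 2, 1, 0, 0, 0, 3, 2, 1]

Z[0]=11
i=1: i≥r, start 0; Z[1]=4 grow→box=[1,5)
i=2: min(r-i=3, Z[1]=4)=3; Z[2]=3
i=3: min(r-i=2, Z[2]=3)=2; Z[3]=2
i=4: min(r-i=1, Z[3]=2)=1; Z[4]=1
i=5: i≥r, start 0; Z[5]=0
i=6: i≥r, start 0; Z[6]=0
i=7: i≥r, start 0; Z[7]=0
i=8: i≥r, start 0; Z[8]=3 grow→box=[8,11)
i=9: min(r-i=2, Z[1]=4)=2; Z[9]=2
i=10: min(r-i=1, Z[2]=3)=1; Z[10]=1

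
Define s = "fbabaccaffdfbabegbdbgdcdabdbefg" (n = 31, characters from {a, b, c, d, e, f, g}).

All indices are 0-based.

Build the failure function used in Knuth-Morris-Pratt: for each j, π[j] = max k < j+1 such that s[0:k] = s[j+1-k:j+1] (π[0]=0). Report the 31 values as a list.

π[0] = 0
j=1 s[j]='b': π[1]=0 (border '')
j=2 s[j]='a': π[2]=0 (border '')
j=3 s[j]='b': π[3]=0 (border '')
j=4 s[j]='a': π[4]=0 (border '')
j=5 s[j]='c': π[5]=0 (border '')
j=6 s[j]='c': π[6]=0 (border '')
j=7 s[j]='a': π[7]=0 (border '')
j=8 s[j]='f': π[8]=1 (border 'f')
j=9 s[j]='f': k: 1→0; π[9]=1 (border 'f')
j=10 s[j]='d': k: 1→0; π[10]=0 (border '')
j=11 s[j]='f': π[11]=1 (border 'f')
j=12 s[j]='b': π[12]=2 (border 'fb')
j=13 s[j]='a': π[13]=3 (border 'fba')
j=14 s[j]='b': π[14]=4 (border 'fbab')
j=15 s[j]='e': k: 4→0; π[15]=0 (border '')
j=16 s[j]='g': π[16]=0 (border '')
j=17 s[j]='b': π[17]=0 (border '')
j=18 s[j]='d': π[18]=0 (border '')
j=19 s[j]='b': π[19]=0 (border '')
j=20 s[j]='g': π[20]=0 (border '')
j=21 s[j]='d': π[21]=0 (border '')
j=22 s[j]='c': π[22]=0 (border '')
j=23 s[j]='d': π[23]=0 (border '')
j=24 s[j]='a': π[24]=0 (border '')
j=25 s[j]='b': π[25]=0 (border '')
j=26 s[j]='d': π[26]=0 (border '')
j=27 s[j]='b': π[27]=0 (border '')
j=28 s[j]='e': π[28]=0 (border '')
j=29 s[j]='f': π[29]=1 (border 'f')
j=30 s[j]='g': k: 1→0; π[30]=0 (border '')

[0, 0, 0, 0, 0, 0, 0, 0, 1, 1, 0, 1, 2, 3, 4, 0, 0, 0, 0, 0, 0, 0, 0, 0, 0, 0, 0, 0, 0, 1, 0]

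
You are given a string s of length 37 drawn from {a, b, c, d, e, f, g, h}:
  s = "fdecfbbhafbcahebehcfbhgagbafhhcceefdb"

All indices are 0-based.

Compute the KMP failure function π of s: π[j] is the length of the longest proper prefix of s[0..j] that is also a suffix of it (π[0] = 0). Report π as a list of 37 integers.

π[0] = 0
j=1 s[j]='d': π[1]=0 (border '')
j=2 s[j]='e': π[2]=0 (border '')
j=3 s[j]='c': π[3]=0 (border '')
j=4 s[j]='f': π[4]=1 (border 'f')
j=5 s[j]='b': k: 1→0; π[5]=0 (border '')
j=6 s[j]='b': π[6]=0 (border '')
j=7 s[j]='h': π[7]=0 (border '')
j=8 s[j]='a': π[8]=0 (border '')
j=9 s[j]='f': π[9]=1 (border 'f')
j=10 s[j]='b': k: 1→0; π[10]=0 (border '')
j=11 s[j]='c': π[11]=0 (border '')
j=12 s[j]='a': π[12]=0 (border '')
j=13 s[j]='h': π[13]=0 (border '')
j=14 s[j]='e': π[14]=0 (border '')
j=15 s[j]='b': π[15]=0 (border '')
j=16 s[j]='e': π[16]=0 (border '')
j=17 s[j]='h': π[17]=0 (border '')
j=18 s[j]='c': π[18]=0 (border '')
j=19 s[j]='f': π[19]=1 (border 'f')
j=20 s[j]='b': k: 1→0; π[20]=0 (border '')
j=21 s[j]='h': π[21]=0 (border '')
j=22 s[j]='g': π[22]=0 (border '')
j=23 s[j]='a': π[23]=0 (border '')
j=24 s[j]='g': π[24]=0 (border '')
j=25 s[j]='b': π[25]=0 (border '')
j=26 s[j]='a': π[26]=0 (border '')
j=27 s[j]='f': π[27]=1 (border 'f')
j=28 s[j]='h': k: 1→0; π[28]=0 (border '')
j=29 s[j]='h': π[29]=0 (border '')
j=30 s[j]='c': π[30]=0 (border '')
j=31 s[j]='c': π[31]=0 (border '')
j=32 s[j]='e': π[32]=0 (border '')
j=33 s[j]='e': π[33]=0 (border '')
j=34 s[j]='f': π[34]=1 (border 'f')
j=35 s[j]='d': π[35]=2 (border 'fd')
j=36 s[j]='b': k: 2→0; π[36]=0 (border '')

[0, 0, 0, 0, 1, 0, 0, 0, 0, 1, 0, 0, 0, 0, 0, 0, 0, 0, 0, 1, 0, 0, 0, 0, 0, 0, 0, 1, 0, 0, 0, 0, 0, 0, 1, 2, 0]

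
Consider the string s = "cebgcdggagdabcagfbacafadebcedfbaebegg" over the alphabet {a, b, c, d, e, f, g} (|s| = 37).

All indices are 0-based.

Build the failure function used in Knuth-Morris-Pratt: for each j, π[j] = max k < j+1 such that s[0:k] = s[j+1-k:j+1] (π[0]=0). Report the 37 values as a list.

π[0] = 0
j=1 s[j]='e': π[1]=0 (border '')
j=2 s[j]='b': π[2]=0 (border '')
j=3 s[j]='g': π[3]=0 (border '')
j=4 s[j]='c': π[4]=1 (border 'c')
j=5 s[j]='d': k: 1→0; π[5]=0 (border '')
j=6 s[j]='g': π[6]=0 (border '')
j=7 s[j]='g': π[7]=0 (border '')
j=8 s[j]='a': π[8]=0 (border '')
j=9 s[j]='g': π[9]=0 (border '')
j=10 s[j]='d': π[10]=0 (border '')
j=11 s[j]='a': π[11]=0 (border '')
j=12 s[j]='b': π[12]=0 (border '')
j=13 s[j]='c': π[13]=1 (border 'c')
j=14 s[j]='a': k: 1→0; π[14]=0 (border '')
j=15 s[j]='g': π[15]=0 (border '')
j=16 s[j]='f': π[16]=0 (border '')
j=17 s[j]='b': π[17]=0 (border '')
j=18 s[j]='a': π[18]=0 (border '')
j=19 s[j]='c': π[19]=1 (border 'c')
j=20 s[j]='a': k: 1→0; π[20]=0 (border '')
j=21 s[j]='f': π[21]=0 (border '')
j=22 s[j]='a': π[22]=0 (border '')
j=23 s[j]='d': π[23]=0 (border '')
j=24 s[j]='e': π[24]=0 (border '')
j=25 s[j]='b': π[25]=0 (border '')
j=26 s[j]='c': π[26]=1 (border 'c')
j=27 s[j]='e': π[27]=2 (border 'ce')
j=28 s[j]='d': k: 2→0; π[28]=0 (border '')
j=29 s[j]='f': π[29]=0 (border '')
j=30 s[j]='b': π[30]=0 (border '')
j=31 s[j]='a': π[31]=0 (border '')
j=32 s[j]='e': π[32]=0 (border '')
j=33 s[j]='b': π[33]=0 (border '')
j=34 s[j]='e': π[34]=0 (border '')
j=35 s[j]='g': π[35]=0 (border '')
j=36 s[j]='g': π[36]=0 (border '')

[0, 0, 0, 0, 1, 0, 0, 0, 0, 0, 0, 0, 0, 1, 0, 0, 0, 0, 0, 1, 0, 0, 0, 0, 0, 0, 1, 2, 0, 0, 0, 0, 0, 0, 0, 0, 0]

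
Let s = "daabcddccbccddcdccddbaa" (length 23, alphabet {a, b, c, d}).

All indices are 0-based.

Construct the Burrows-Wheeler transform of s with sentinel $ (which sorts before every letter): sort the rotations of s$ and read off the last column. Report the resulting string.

aabdadcacddbdcbc$ddcdccc

rank  rotation                  last
    0  $daabcddccbccddcdccddbaa  a
    1  a$daabcddccbccddcdccddba  a
    2  aa$daabcddccbccddcdccddb  b
    3  aabcddccbccddcdccddbaa$d  d
    4  abcddccbccddcdccddbaa$da  a
    5  baa$daabcddccbccddcdccdd  d
    6  bccddcdccddbaa$daabcddcc  c
    7  bcddccbccddcdccddbaa$daa  a
    8  cbccddcdccddbaa$daabcddc  c
    9  ccbccddcdccddbaa$daabcdd  d
   10  ccddbaa$daabcddccbccddcd  d
   11  ccddcdccddbaa$daabcddccb  b
   12  cdccddbaa$daabcddccbccdd  d
   13  cddbaa$daabcddccbccddcdc  c
   14  cddccbccddcdccddbaa$daab  b
   15  cddcdccddbaa$daabcddccbc  c
   16  daabcddccbccddcdccddbaa$  $
   17  dbaa$daabcddccbccddcdccd  d
   18  dccbccddcdccddbaa$daabcd  d
   19  dccddbaa$daabcddccbccddc  c
   20  dcdccddbaa$daabcddccbccd  d
   21  ddbaa$daabcddccbccddcdcc  c
   22  ddccbccddcdccddbaa$daabc  c
   23  ddcdccddbaa$daabcddccbcc  c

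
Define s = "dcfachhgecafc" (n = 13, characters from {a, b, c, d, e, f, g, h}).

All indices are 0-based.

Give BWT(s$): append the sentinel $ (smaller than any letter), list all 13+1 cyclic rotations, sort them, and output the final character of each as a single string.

rank  rotation        last
    0  $dcfachhgecafc  c
    1  achhgecafc$dcf  f
    2  afc$dcfachhgec  c
    3  c$dcfachhgecaf  f
    4  cafc$dcfachhge  e
    5  cfachhgecafc$d  d
    6  chhgecafc$dcfa  a
    7  dcfachhgecafc$  $
    8  ecafc$dcfachhg  g
    9  fachhgecafc$dc  c
   10  fc$dcfachhgeca  a
   11  gecafc$dcfachh  h
   12  hgecafc$dcfach  h
   13  hhgecafc$dcfac  c

cfcfeda$gcahhc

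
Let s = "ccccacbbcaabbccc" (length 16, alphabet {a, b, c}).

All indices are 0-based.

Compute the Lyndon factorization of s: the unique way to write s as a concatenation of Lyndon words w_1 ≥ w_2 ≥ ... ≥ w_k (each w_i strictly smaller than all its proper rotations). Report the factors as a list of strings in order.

emit factor 1: 'c' (i=0, period=1)
emit factor 2: 'c' (i=1, period=1)
emit factor 3: 'c' (i=2, period=1)
emit factor 4: 'c' (i=3, period=1)
emit factor 5: 'acbbc' (i=4, period=5)
emit factor 6: 'aabbccc' (i=9, period=7)

["c", "c", "c", "c", "acbbc", "aabbccc"]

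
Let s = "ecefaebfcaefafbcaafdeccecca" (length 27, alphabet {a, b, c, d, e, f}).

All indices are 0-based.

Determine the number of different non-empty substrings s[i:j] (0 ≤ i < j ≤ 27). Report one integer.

345

rank→(start, suffix):
  0 → (26, 'a')
  1 → (16, 'aafdeccecca')
  2 → (4, 'aebfcaefafbcaafdeccecca')
  3 → (9, 'aefafbcaafdeccecca')
  4 → (12, 'afbcaafdeccecca')
  5 → (17, 'afdeccecca')
  6 → (14, 'bcaafdeccecca')
  7 → (6, 'bfcaefafbcaafdeccecca')
  8 → (25, 'ca')
  9 → (15, 'caafdeccecca')
  10 → (8, 'caefafbcaafdeccecca')
  11 → (24, 'cca')
  12 → (21, 'ccecca')
  13 → (22, 'cecca')
  14 → (1, 'cefaebfcaefafbcaafdeccecca')
  15 → (19, 'deccecca')
  16 → (5, 'ebfcaefafbcaafdeccecca')
  17 → (23, 'ecca')
  18 → (20, 'eccecca')
  19 → (0, 'ecefaebfcaefafbcaafdeccecca')
  20 → (2, 'efaebfcaefafbcaafdeccecca')
  21 → (10, 'efafbcaafdeccecca')
  22 → (3, 'faebfcaefafbcaafdeccecca')
  23 → (11, 'fafbcaafdeccecca')
  24 → (13, 'fbcaafdeccecca')
  25 → (7, 'fcaefafbcaafdeccecca')
  26 → (18, 'fdeccecca')

SA = [26, 16, 4, 9, 12, 17, 14, 6, 25, 15, 8, 24, 21, 22, 1, 19, 5, 23, 20, 0, 2, 10, 3, 11, 13, 7, 18]
[i] adj suffixes → lcp
  [1] 26/16 → 1 ('a')
  [2] 16/4 → 1 ('a')
  [3] 4/9 → 2 ('ae')
  [4] 9/12 → 1 ('a')
  [5] 12/17 → 2 ('af')
  [6] 17/14 → 0 ('')
  [7] 14/6 → 1 ('b')
  [8] 6/25 → 0 ('')
  [9] 25/15 → 2 ('ca')
  [10] 15/8 → 2 ('ca')
  [11] 8/24 → 1 ('c')
  [12] 24/21 → 2 ('cc')
  [13] 21/22 → 1 ('c')
  [14] 22/1 → 2 ('ce')
  [15] 1/19 → 0 ('')
  [16] 19/5 → 0 ('')
  [17] 5/23 → 1 ('e')
  [18] 23/20 → 3 ('ecc')
  [19] 20/0 → 2 ('ec')
  [20] 0/2 → 1 ('e')
  [21] 2/10 → 3 ('efa')
  [22] 10/3 → 0 ('')
  [23] 3/11 → 2 ('fa')
  [24] 11/13 → 1 ('f')
  [25] 13/7 → 1 ('f')
  [26] 7/18 → 1 ('f')

n(n+1)/2 = 27·28/2 = 378
Σ LCP = 0 + 1 + 1 + 2 + 1 + 2 + 0 + 1 + 0 + 2 + 2 + 1 + 2 + 1 + 2 + 0 + 0 + 1 + 3 + 2 + 1 + 3 + 0 + 2 + 1 + 1 + 1 = 33
distinct = 378 − 33 = 345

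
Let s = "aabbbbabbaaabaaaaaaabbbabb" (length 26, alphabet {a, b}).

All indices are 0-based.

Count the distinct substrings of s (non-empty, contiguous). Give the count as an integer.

273

rank→(start, suffix):
  0 → (13, 'aaaaaaabbbabb')
  1 → (14, 'aaaaaabbbabb')
  2 → (15, 'aaaaabbbabb')
  3 → (16, 'aaaabbbabb')
  4 → (9, 'aaabaaaaaaabbbabb')
  5 → (17, 'aaabbbabb')
  6 → (10, 'aabaaaaaaabbbabb')
  7 → (18, 'aabbbabb')
  8 → (0, 'aabbbbabbaaabaaaaaaabbbabb')
  9 → (11, 'abaaaaaaabbbabb')
  10 → (23, 'abb')
  11 → (6, 'abbaaabaaaaaaabbbabb')
  12 → (19, 'abbbabb')
  13 → (1, 'abbbbabbaaabaaaaaaabbbabb')
  14 → (25, 'b')
  15 → (12, 'baaaaaaabbbabb')
  16 → (8, 'baaabaaaaaaabbbabb')
  17 → (22, 'babb')
  18 → (5, 'babbaaabaaaaaaabbbabb')
  19 → (24, 'bb')
  20 → (7, 'bbaaabaaaaaaabbbabb')
  21 → (21, 'bbabb')
  22 → (4, 'bbabbaaabaaaaaaabbbabb')
  23 → (20, 'bbbabb')
  24 → (3, 'bbbabbaaabaaaaaaabbbabb')
  25 → (2, 'bbbbabbaaabaaaaaaabbbabb')

SA = [13, 14, 15, 16, 9, 17, 10, 18, 0, 11, 23, 6, 19, 1, 25, 12, 8, 22, 5, 24, 7, 21, 4, 20, 3, 2]
rank  pair      lcp
   1  s[13:],s[14:]  6  'aaaaaa'
   2  s[14:],s[15:]  5  'aaaaa'
   3  s[15:],s[16:]  4  'aaaa'
   4  s[16:],s[9:]  3  'aaa'
   5  s[9:],s[17:]  4  'aaab'
   6  s[17:],s[10:]  2  'aa'
   7  s[10:],s[18:]  3  'aab'
   8  s[18:],s[0:]  5  'aabbb'
   9  s[0:],s[11:]  1  'a'
  10  s[11:],s[23:]  2  'ab'
  11  s[23:],s[6:]  3  'abb'
  12  s[6:],s[19:]  3  'abb'
  13  s[19:],s[1:]  4  'abbb'
  14  s[1:],s[25:]  0  ''
  15  s[25:],s[12:]  1  'b'
  16  s[12:],s[8:]  4  'baaa'
  17  s[8:],s[22:]  2  'ba'
  18  s[22:],s[5:]  4  'babb'
  19  s[5:],s[24:]  1  'b'
  20  s[24:],s[7:]  2  'bb'
  21  s[7:],s[21:]  3  'bba'
  22  s[21:],s[4:]  5  'bbabb'
  23  s[4:],s[20:]  2  'bb'
  24  s[20:],s[3:]  6  'bbbabb'
  25  s[3:],s[2:]  3  'bbb'

n(n+1)/2 = 26·27/2 = 351
Σ LCP = 0 + 6 + 5 + 4 + 3 + 4 + 2 + 3 + 5 + 1 + 2 + 3 + 3 + 4 + 0 + 1 + 4 + 2 + 4 + 1 + 2 + 3 + 5 + 2 + 6 + 3 = 78
distinct = 351 − 78 = 273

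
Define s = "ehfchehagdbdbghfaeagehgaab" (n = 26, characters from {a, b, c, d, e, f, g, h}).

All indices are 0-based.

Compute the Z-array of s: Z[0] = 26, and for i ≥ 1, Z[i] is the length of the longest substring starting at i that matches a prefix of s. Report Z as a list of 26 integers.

Z[0]=26
i=1: outside box; Z[1]=0
i=2: outside box; Z[2]=0
i=3: outside box; Z[3]=0
i=4: outside box; Z[4]=0
i=5: outside box; Z[5]=2 scan→box=[5,7)
i=6: min(r-i=1, Z[1]=0)=0; Z[6]=0
i=7: outside box; Z[7]=0
i=8: outside box; Z[8]=0
i=9: outside box; Z[9]=0
i=10: outside box; Z[10]=0
i=11: outside box; Z[11]=0
i=12: outside box; Z[12]=0
i=13: outside box; Z[13]=0
i=14: outside box; Z[14]=0
i=15: outside box; Z[15]=0
i=16: outside box; Z[16]=0
i=17: outside box; Z[17]=1 scan→box=[17,18)
i=18: outside box; Z[18]=0
i=19: outside box; Z[19]=0
i=20: outside box; Z[20]=2 scan→box=[20,22)
i=21: min(r-i=1, Z[1]=0)=0; Z[21]=0
i=22: outside box; Z[22]=0
i=23: outside box; Z[23]=0
i=24: outside box; Z[24]=0
i=25: outside box; Z[25]=0

[26, 0, 0, 0, 0, 2, 0, 0, 0, 0, 0, 0, 0, 0, 0, 0, 0, 1, 0, 0, 2, 0, 0, 0, 0, 0]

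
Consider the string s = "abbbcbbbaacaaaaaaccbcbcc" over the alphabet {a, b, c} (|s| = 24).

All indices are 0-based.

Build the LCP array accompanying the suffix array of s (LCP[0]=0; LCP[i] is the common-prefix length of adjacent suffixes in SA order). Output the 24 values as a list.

[0, 5, 4, 3, 2, 3, 1, 1, 2, 0, 1, 2, 3, 2, 1, 3, 2, 0, 1, 1, 2, 3, 1, 2]

rank→(start, suffix):
  0 → (11, 'aaaaaaccbcbcc')
  1 → (12, 'aaaaaccbcbcc')
  2 → (13, 'aaaaccbcbcc')
  3 → (14, 'aaaccbcbcc')
  4 → (8, 'aacaaaaaaccbcbcc')
  5 → (15, 'aaccbcbcc')
  6 → (0, 'abbbcbbbaacaaaaaaccbcbcc')
  7 → (9, 'acaaaaaaccbcbcc')
  8 → (16, 'accbcbcc')
  9 → (7, 'baacaaaaaaccbcbcc')
  10 → (6, 'bbaacaaaaaaccbcbcc')
  11 → (5, 'bbbaacaaaaaaccbcbcc')
  12 → (1, 'bbbcbbbaacaaaaaaccbcbcc')
  13 → (2, 'bbcbbbaacaaaaaaccbcbcc')
  14 → (3, 'bcbbbaacaaaaaaccbcbcc')
  15 → (19, 'bcbcc')
  16 → (21, 'bcc')
  17 → (23, 'c')
  18 → (10, 'caaaaaaccbcbcc')
  19 → (4, 'cbbbaacaaaaaaccbcbcc')
  20 → (18, 'cbcbcc')
  21 → (20, 'cbcc')
  22 → (22, 'cc')
  23 → (17, 'ccbcbcc')

SA = [11, 12, 13, 14, 8, 15, 0, 9, 16, 7, 6, 5, 1, 2, 3, 19, 21, 23, 10, 4, 18, 20, 22, 17]
[i] adj suffixes → lcp
  [1] 11/12 → 5 ('aaaaa')
  [2] 12/13 → 4 ('aaaa')
  [3] 13/14 → 3 ('aaa')
  [4] 14/8 → 2 ('aa')
  [5] 8/15 → 3 ('aac')
  [6] 15/0 → 1 ('a')
  [7] 0/9 → 1 ('a')
  [8] 9/16 → 2 ('ac')
  [9] 16/7 → 0 ('')
  [10] 7/6 → 1 ('b')
  [11] 6/5 → 2 ('bb')
  [12] 5/1 → 3 ('bbb')
  [13] 1/2 → 2 ('bb')
  [14] 2/3 → 1 ('b')
  [15] 3/19 → 3 ('bcb')
  [16] 19/21 → 2 ('bc')
  [17] 21/23 → 0 ('')
  [18] 23/10 → 1 ('c')
  [19] 10/4 → 1 ('c')
  [20] 4/18 → 2 ('cb')
  [21] 18/20 → 3 ('cbc')
  [22] 20/22 → 1 ('c')
  [23] 22/17 → 2 ('cc')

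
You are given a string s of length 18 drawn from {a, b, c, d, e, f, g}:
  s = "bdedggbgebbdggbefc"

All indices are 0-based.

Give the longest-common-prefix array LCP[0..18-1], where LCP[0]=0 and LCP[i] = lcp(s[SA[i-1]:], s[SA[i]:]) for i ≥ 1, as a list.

[0, 1, 2, 1, 1, 0, 0, 1, 4, 0, 1, 1, 0, 0, 2, 1, 1, 3]

rank→(start, suffix):
  0 → (9, 'bbdggbefc')
  1 → (0, 'bdedggbgebbdggbefc')
  2 → (10, 'bdggbefc')
  3 → (14, 'befc')
  4 → (6, 'bgebbdggbefc')
  5 → (17, 'c')
  6 → (1, 'dedggbgebbdggbefc')
  7 → (11, 'dggbefc')
  8 → (3, 'dggbgebbdggbefc')
  9 → (8, 'ebbdggbefc')
  10 → (2, 'edggbgebbdggbefc')
  11 → (15, 'efc')
  12 → (16, 'fc')
  13 → (13, 'gbefc')
  14 → (5, 'gbgebbdggbefc')
  15 → (7, 'gebbdggbefc')
  16 → (12, 'ggbefc')
  17 → (4, 'ggbgebbdggbefc')

SA = [9, 0, 10, 14, 6, 17, 1, 11, 3, 8, 2, 15, 16, 13, 5, 7, 12, 4]
[i] adj suffixes → lcp
  [1] 9/0 → 1 ('b')
  [2] 0/10 → 2 ('bd')
  [3] 10/14 → 1 ('b')
  [4] 14/6 → 1 ('b')
  [5] 6/17 → 0 ('')
  [6] 17/1 → 0 ('')
  [7] 1/11 → 1 ('d')
  [8] 11/3 → 4 ('dggb')
  [9] 3/8 → 0 ('')
  [10] 8/2 → 1 ('e')
  [11] 2/15 → 1 ('e')
  [12] 15/16 → 0 ('')
  [13] 16/13 → 0 ('')
  [14] 13/5 → 2 ('gb')
  [15] 5/7 → 1 ('g')
  [16] 7/12 → 1 ('g')
  [17] 12/4 → 3 ('ggb')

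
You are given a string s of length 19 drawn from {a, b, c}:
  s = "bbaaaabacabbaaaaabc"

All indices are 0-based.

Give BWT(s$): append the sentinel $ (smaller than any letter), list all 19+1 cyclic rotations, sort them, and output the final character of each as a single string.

cbbaaaaaacabbbaa$aba

rank  rotation              last
    0  $bbaaaabacabbaaaaabc  c
    1  aaaaabc$bbaaaabacabb  b
    2  aaaabacabbaaaaabc$bb  b
    3  aaaabc$bbaaaabacabba  a
    4  aaabacabbaaaaabc$bba  a
    5  aaabc$bbaaaabacabbaa  a
    6  aabacabbaaaaabc$bbaa  a
    7  aabc$bbaaaabacabbaaa  a
    8  abacabbaaaaabc$bbaaa  a
    9  abbaaaaabc$bbaaaabac  c
   10  abc$bbaaaabacabbaaaa  a
   11  acabbaaaaabc$bbaaaab  b
   12  baaaaabc$bbaaaabacab  b
   13  baaaabacabbaaaaabc$b  b
   14  bacabbaaaaabc$bbaaaa  a
   15  bbaaaaabc$bbaaaabaca  a
   16  bbaaaabacabbaaaaabc$  $
   17  bc$bbaaaabacabbaaaaa  a
   18  c$bbaaaabacabbaaaaab  b
   19  cabbaaaaabc$bbaaaaba  a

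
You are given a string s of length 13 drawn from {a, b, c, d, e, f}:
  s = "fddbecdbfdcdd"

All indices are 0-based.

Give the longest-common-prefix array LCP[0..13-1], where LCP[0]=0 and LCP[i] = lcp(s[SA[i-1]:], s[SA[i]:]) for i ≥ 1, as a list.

rank | idx | suffix
   0 |   3 | becdbfdcdd
   1 |   7 | bfdcdd
   2 |   5 | cdbfdcdd
   3 |  10 | cdd
   4 |  12 | d
   5 |   2 | dbecdbfdcdd
   6 |   6 | dbfdcdd
   7 |   9 | dcdd
   8 |  11 | dd
   9 |   1 | ddbecdbfdcdd
  10 |   4 | ecdbfdcdd
  11 |   8 | fdcdd
  12 |   0 | fddbecdbfdcdd

SA = [3, 7, 5, 10, 12, 2, 6, 9, 11, 1, 4, 8, 0]
i: (SA[i-1],SA[i]) lcp shared
  1: (3,7) 1 'b'
  2: (7,5) 0 ''
  3: (5,10) 2 'cd'
  4: (10,12) 0 ''
  5: (12,2) 1 'd'
  6: (2,6) 2 'db'
  7: (6,9) 1 'd'
  8: (9,11) 1 'd'
  9: (11,1) 2 'dd'
  10: (1,4) 0 ''
  11: (4,8) 0 ''
  12: (8,0) 2 'fd'

[0, 1, 0, 2, 0, 1, 2, 1, 1, 2, 0, 0, 2]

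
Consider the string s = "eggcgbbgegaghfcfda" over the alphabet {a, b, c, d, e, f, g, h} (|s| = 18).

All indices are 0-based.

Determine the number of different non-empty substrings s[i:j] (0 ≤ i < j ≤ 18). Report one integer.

rank→(start, suffix):
  0 → (17, 'a')
  1 → (10, 'aghfcfda')
  2 → (5, 'bbgegaghfcfda')
  3 → (6, 'bgegaghfcfda')
  4 → (14, 'cfda')
  5 → (3, 'cgbbgegaghfcfda')
  6 → (16, 'da')
  7 → (8, 'egaghfcfda')
  8 → (0, 'eggcgbbgegaghfcfda')
  9 → (13, 'fcfda')
  10 → (15, 'fda')
  11 → (9, 'gaghfcfda')
  12 → (4, 'gbbgegaghfcfda')
  13 → (2, 'gcgbbgegaghfcfda')
  14 → (7, 'gegaghfcfda')
  15 → (1, 'ggcgbbgegaghfcfda')
  16 → (11, 'ghfcfda')
  17 → (12, 'hfcfda')

SA = [17, 10, 5, 6, 14, 3, 16, 8, 0, 13, 15, 9, 4, 2, 7, 1, 11, 12]
[i] adj suffixes → lcp
  [1] 17/10 → 1 ('a')
  [2] 10/5 → 0 ('')
  [3] 5/6 → 1 ('b')
  [4] 6/14 → 0 ('')
  [5] 14/3 → 1 ('c')
  [6] 3/16 → 0 ('')
  [7] 16/8 → 0 ('')
  [8] 8/0 → 2 ('eg')
  [9] 0/13 → 0 ('')
  [10] 13/15 → 1 ('f')
  [11] 15/9 → 0 ('')
  [12] 9/4 → 1 ('g')
  [13] 4/2 → 1 ('g')
  [14] 2/7 → 1 ('g')
  [15] 7/1 → 1 ('g')
  [16] 1/11 → 1 ('g')
  [17] 11/12 → 0 ('')

n(n+1)/2 = 18·19/2 = 171
Σ LCP = 0 + 1 + 0 + 1 + 0 + 1 + 0 + 0 + 2 + 0 + 1 + 0 + 1 + 1 + 1 + 1 + 1 + 0 = 11
distinct = 171 − 11 = 160

160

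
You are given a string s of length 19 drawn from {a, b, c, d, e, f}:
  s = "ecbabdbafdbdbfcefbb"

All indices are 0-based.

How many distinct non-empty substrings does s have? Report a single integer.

sorted suffixes:
  #0 SA[0]=3  'abdbafdbdbfcefbb'
  #1 SA[1]=7  'afdbdbfcefbb'
  #2 SA[2]=18  'b'
  #3 SA[3]=2  'babdbafdbdbfcefbb'
  #4 SA[4]=6  'bafdbdbfcefbb'
  #5 SA[5]=17  'bb'
  #6 SA[6]=4  'bdbafdbdbfcefbb'
  #7 SA[7]=10  'bdbfcefbb'
  #8 SA[8]=12  'bfcefbb'
  #9 SA[9]=1  'cbabdbafdbdbfcefbb'
  #10 SA[10]=14  'cefbb'
  #11 SA[11]=5  'dbafdbdbfcefbb'
  #12 SA[12]=9  'dbdbfcefbb'
  #13 SA[13]=11  'dbfcefbb'
  #14 SA[14]=0  'ecbabdbafdbdbfcefbb'
  #15 SA[15]=15  'efbb'
  #16 SA[16]=16  'fbb'
  #17 SA[17]=13  'fcefbb'
  #18 SA[18]=8  'fdbdbfcefbb'

SA = [3, 7, 18, 2, 6, 17, 4, 10, 12, 1, 14, 5, 9, 11, 0, 15, 16, 13, 8]
i: (SA[i-1],SA[i]) lcp shared
  1: (3,7) 1 'a'
  2: (7,18) 0 ''
  3: (18,2) 1 'b'
  4: (2,6) 2 'ba'
  5: (6,17) 1 'b'
  6: (17,4) 1 'b'
  7: (4,10) 3 'bdb'
  8: (10,12) 1 'b'
  9: (12,1) 0 ''
  10: (1,14) 1 'c'
  11: (14,5) 0 ''
  12: (5,9) 2 'db'
  13: (9,11) 2 'db'
  14: (11,0) 0 ''
  15: (0,15) 1 'e'
  16: (15,16) 0 ''
  17: (16,13) 1 'f'
  18: (13,8) 1 'f'

n(n+1)/2 = 19·20/2 = 190
Σ LCP = 0 + 1 + 0 + 1 + 2 + 1 + 1 + 3 + 1 + 0 + 1 + 0 + 2 + 2 + 0 + 1 + 0 + 1 + 1 = 18
distinct = 190 − 18 = 172

172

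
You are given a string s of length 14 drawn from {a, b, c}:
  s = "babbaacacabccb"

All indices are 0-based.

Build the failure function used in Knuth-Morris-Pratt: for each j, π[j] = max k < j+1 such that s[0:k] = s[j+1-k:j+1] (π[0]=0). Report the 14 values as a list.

[0, 0, 1, 1, 2, 0, 0, 0, 0, 0, 1, 0, 0, 1]

π[0] = 0
j=1 s[j]='a': π[1]=0 (border '')
j=2 s[j]='b': π[2]=1 (border 'b')
j=3 s[j]='b': k: 1→0; π[3]=1 (border 'b')
j=4 s[j]='a': π[4]=2 (border 'ba')
j=5 s[j]='a': k: 2→0; π[5]=0 (border '')
j=6 s[j]='c': π[6]=0 (border '')
j=7 s[j]='a': π[7]=0 (border '')
j=8 s[j]='c': π[8]=0 (border '')
j=9 s[j]='a': π[9]=0 (border '')
j=10 s[j]='b': π[10]=1 (border 'b')
j=11 s[j]='c': k: 1→0; π[11]=0 (border '')
j=12 s[j]='c': π[12]=0 (border '')
j=13 s[j]='b': π[13]=1 (border 'b')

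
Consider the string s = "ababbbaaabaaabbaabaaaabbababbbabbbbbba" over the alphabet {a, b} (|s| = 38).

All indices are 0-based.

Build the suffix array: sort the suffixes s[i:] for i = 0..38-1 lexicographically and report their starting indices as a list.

sorted suffixes:
  #0 SA[0]=37  'a'
  #1 SA[1]=18  'aaaabbababbbabbbbbba'
  #2 SA[2]=6  'aaabaaabbaabaaaabbababbbabbbbbba'
  #3 SA[3]=10  'aaabbaabaaaabbababbbabbbbbba'
  #4 SA[4]=19  'aaabbababbbabbbbbba'
  #5 SA[5]=15  'aabaaaabbababbbabbbbbba'
  #6 SA[6]=7  'aabaaabbaabaaaabbababbbabbbbbba'
  #7 SA[7]=11  'aabbaabaaaabbababbbabbbbbba'
  #8 SA[8]=20  'aabbababbbabbbbbba'
  #9 SA[9]=16  'abaaaabbababbbabbbbbba'
  #10 SA[10]=8  'abaaabbaabaaaabbababbbabbbbbba'
  #11 SA[11]=0  'ababbbaaabaaabbaabaaaabbababbbabbbbbba'
  #12 SA[12]=24  'ababbbabbbbbba'
  #13 SA[13]=12  'abbaabaaaabbababbbabbbbbba'
  #14 SA[14]=21  'abbababbbabbbbbba'
  #15 SA[15]=2  'abbbaaabaaabbaabaaaabbababbbabbbbbba'
  #16 SA[16]=26  'abbbabbbbbba'
  #17 SA[17]=30  'abbbbbba'
  #18 SA[18]=36  'ba'
  #19 SA[19]=17  'baaaabbababbbabbbbbba'
  #20 SA[20]=5  'baaabaaabbaabaaaabbababbbabbbbbba'
  #21 SA[21]=9  'baaabbaabaaaabbababbbabbbbbba'
  #22 SA[22]=14  'baabaaaabbababbbabbbbbba'
  #23 SA[23]=23  'bababbbabbbbbba'
  #24 SA[24]=1  'babbbaaabaaabbaabaaaabbababbbabbbbbba'
  #25 SA[25]=25  'babbbabbbbbba'
  #26 SA[26]=29  'babbbbbba'
  #27 SA[27]=35  'bba'
  #28 SA[28]=4  'bbaaabaaabbaabaaaabbababbbabbbbbba'
  #29 SA[29]=13  'bbaabaaaabbababbbabbbbbba'
  #30 SA[30]=22  'bbababbbabbbbbba'
  #31 SA[31]=28  'bbabbbbbba'
  #32 SA[32]=34  'bbba'
  #33 SA[33]=3  'bbbaaabaaabbaabaaaabbababbbabbbbbba'
  #34 SA[34]=27  'bbbabbbbbba'
  #35 SA[35]=33  'bbbba'
  #36 SA[36]=32  'bbbbba'
  #37 SA[37]=31  'bbbbbba'

[37, 18, 6, 10, 19, 15, 7, 11, 20, 16, 8, 0, 24, 12, 21, 2, 26, 30, 36, 17, 5, 9, 14, 23, 1, 25, 29, 35, 4, 13, 22, 28, 34, 3, 27, 33, 32, 31]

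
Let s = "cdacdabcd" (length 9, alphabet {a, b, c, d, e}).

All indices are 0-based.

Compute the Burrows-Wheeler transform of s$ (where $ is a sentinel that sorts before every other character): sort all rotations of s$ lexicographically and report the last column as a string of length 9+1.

dddaba$ccc

rank  rotation    last
    0  $cdacdabcd  d
    1  abcd$cdacd  d
    2  acdabcd$cd  d
    3  bcd$cdacda  a
    4  cd$cdacdab  b
    5  cdabcd$cda  a
    6  cdacdabcd$  $
    7  d$cdacdabc  c
    8  dabcd$cdac  c
    9  dacdabcd$c  c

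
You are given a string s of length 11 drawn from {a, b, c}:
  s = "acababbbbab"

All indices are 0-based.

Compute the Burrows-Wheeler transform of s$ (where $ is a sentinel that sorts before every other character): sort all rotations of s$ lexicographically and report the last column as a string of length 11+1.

rank  rotation      last
    0  $acababbbbab  b
    1  ab$acababbbb  b
    2  ababbbbab$ac  c
    3  abbbbab$acab  b
    4  acababbbbab$  $
    5  b$acababbbba  a
    6  bab$acababbb  b
    7  babbbbab$aca  a
    8  bbab$acababb  b
    9  bbbab$acabab  b
   10  bbbbab$acaba  a
   11  cababbbbab$a  a

bbcb$ababbaa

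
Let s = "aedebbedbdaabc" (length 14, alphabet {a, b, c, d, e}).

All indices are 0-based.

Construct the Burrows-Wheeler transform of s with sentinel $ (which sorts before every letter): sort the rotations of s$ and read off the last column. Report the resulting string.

rank  rotation         last
    0  $aedebbedbdaabc  c
    1  aabc$aedebbedbd  d
    2  abc$aedebbedbda  a
    3  aedebbedbdaabc$  $
    4  bbedbdaabc$aede  e
    5  bc$aedebbedbdaa  a
    6  bdaabc$aedebbed  d
    7  bedbdaabc$aedeb  b
    8  c$aedebbedbdaab  b
    9  daabc$aedebbedb  b
   10  dbdaabc$aedebbe  e
   11  debbedbdaabc$ae  e
   12  ebbedbdaabc$aed  d
   13  edbdaabc$aedebb  b
   14  edebbedbdaabc$a  a

cda$eadbbbeedba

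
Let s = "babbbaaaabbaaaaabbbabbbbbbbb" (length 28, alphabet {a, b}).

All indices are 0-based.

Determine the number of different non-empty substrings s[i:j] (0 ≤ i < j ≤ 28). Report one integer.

rank | idx | suffix
   0 |  11 | aaaaabbbabbbbbbbb
   1 |   5 | aaaabbaaaaabbbabbbbbbbb
   2 |  12 | aaaabbbabbbbbbbb
   3 |   6 | aaabbaaaaabbbabbbbbbbb
   4 |  13 | aaabbbabbbbbbbb
   5 |   7 | aabbaaaaabbbabbbbbbbb
   6 |  14 | aabbbabbbbbbbb
   7 |   8 | abbaaaaabbbabbbbbbbb
   8 |   1 | abbbaaaabbaaaaabbbabbbbbbbb
   9 |  15 | abbbabbbbbbbb
  10 |  19 | abbbbbbbb
  11 |  27 | b
  12 |  10 | baaaaabbbabbbbbbbb
  13 |   4 | baaaabbaaaaabbbabbbbbbbb
  14 |   0 | babbbaaaabbaaaaabbbabbbbbbbb
  15 |  18 | babbbbbbbb
  16 |  26 | bb
  17 |   9 | bbaaaaabbbabbbbbbbb
  18 |   3 | bbaaaabbaaaaabbbabbbbbbbb
  19 |  17 | bbabbbbbbbb
  20 |  25 | bbb
  21 |   2 | bbbaaaabbaaaaabbbabbbbbbbb
  22 |  16 | bbbabbbbbbbb
  23 |  24 | bbbb
  24 |  23 | bbbbb
  25 |  22 | bbbbbb
  26 |  21 | bbbbbbb
  27 |  20 | bbbbbbbb

SA = [11, 5, 12, 6, 13, 7, 14, 8, 1, 15, 19, 27, 10, 4, 0, 18, 26, 9, 3, 17, 25, 2, 16, 24, 23, 22, 21, 20]
rank  pair      lcp
   1  s[11:],s[5:]  4  'aaaa'
   2  s[5:],s[12:]  6  'aaaabb'
   3  s[12:],s[6:]  3  'aaa'
   4  s[6:],s[13:]  5  'aaabb'
   5  s[13:],s[7:]  2  'aa'
   6  s[7:],s[14:]  4  'aabb'
   7  s[14:],s[8:]  1  'a'
   8  s[8:],s[1:]  3  'abb'
   9  s[1:],s[15:]  5  'abbba'
  10  s[15:],s[19:]  4  'abbb'
  11  s[19:],s[27:]  0  ''
  12  s[27:],s[10:]  1  'b'
  13  s[10:],s[4:]  5  'baaaa'
  14  s[4:],s[0:]  2  'ba'
  15  s[0:],s[18:]  5  'babbb'
  16  s[18:],s[26:]  1  'b'
  17  s[26:],s[9:]  2  'bb'
  18  s[9:],s[3:]  6  'bbaaaa'
  19  s[3:],s[17:]  3  'bba'
  20  s[17:],s[25:]  2  'bb'
  21  s[25:],s[2:]  3  'bbb'
  22  s[2:],s[16:]  4  'bbba'
  23  s[16:],s[24:]  3  'bbb'
  24  s[24:],s[23:]  4  'bbbb'
  25  s[23:],s[22:]  5  'bbbbb'
  26  s[22:],s[21:]  6  'bbbbbb'
  27  s[21:],s[20:]  7  'bbbbbbb'

n(n+1)/2 = 28·29/2 = 406
Σ LCP = 0 + 4 + 6 + 3 + 5 + 2 + 4 + 1 + 3 + 5 + 4 + 0 + 1 + 5 + 2 + 5 + 1 + 2 + 6 + 3 + 2 + 3 + 4 + 3 + 4 + 5 + 6 + 7 = 96
distinct = 406 − 96 = 310

310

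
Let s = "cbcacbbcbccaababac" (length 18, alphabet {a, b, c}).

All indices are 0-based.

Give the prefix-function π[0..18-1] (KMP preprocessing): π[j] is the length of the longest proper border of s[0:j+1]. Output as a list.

[0, 0, 1, 0, 1, 2, 0, 1, 2, 3, 1, 0, 0, 0, 0, 0, 0, 1]

π[0] = 0
j=1 s[j]='b': π[1]=0 (border '')
j=2 s[j]='c': π[2]=1 (border 'c')
j=3 s[j]='a': k: 1→0; π[3]=0 (border '')
j=4 s[j]='c': π[4]=1 (border 'c')
j=5 s[j]='b': π[5]=2 (border 'cb')
j=6 s[j]='b': k: 2→0; π[6]=0 (border '')
j=7 s[j]='c': π[7]=1 (border 'c')
j=8 s[j]='b': π[8]=2 (border 'cb')
j=9 s[j]='c': π[9]=3 (border 'cbc')
j=10 s[j]='c': k: 3→1→0; π[10]=1 (border 'c')
j=11 s[j]='a': k: 1→0; π[11]=0 (border '')
j=12 s[j]='a': π[12]=0 (border '')
j=13 s[j]='b': π[13]=0 (border '')
j=14 s[j]='a': π[14]=0 (border '')
j=15 s[j]='b': π[15]=0 (border '')
j=16 s[j]='a': π[16]=0 (border '')
j=17 s[j]='c': π[17]=1 (border 'c')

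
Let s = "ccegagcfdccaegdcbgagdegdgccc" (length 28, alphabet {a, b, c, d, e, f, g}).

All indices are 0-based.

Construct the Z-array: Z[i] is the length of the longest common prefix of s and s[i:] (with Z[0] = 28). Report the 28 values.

Z[0]=28
i=1: i≥r, start 0; Z[1]=1 extend→box=[1,2)
i=2: i≥r, start 0; Z[2]=0
i=3: i≥r, start 0; Z[3]=0
i=4: i≥r, start 0; Z[4]=0
i=5: i≥r, start 0; Z[5]=0
i=6: i≥r, start 0; Z[6]=1 extend→box=[6,7)
i=7: i≥r, start 0; Z[7]=0
i=8: i≥r, start 0; Z[8]=0
i=9: i≥r, start 0; Z[9]=2 extend→box=[9,11)
i=10: min(r-i=1, Z[1]=1)=1; Z[10]=1
i=11: i≥r, start 0; Z[11]=0
i=12: i≥r, start 0; Z[12]=0
i=13: i≥r, start 0; Z[13]=0
i=14: i≥r, start 0; Z[14]=0
i=15: i≥r, start 0; Z[15]=1 extend→box=[15,16)
i=16: i≥r, start 0; Z[16]=0
i=17: i≥r, start 0; Z[17]=0
i=18: i≥r, start 0; Z[18]=0
i=19: i≥r, start 0; Z[19]=0
i=20: i≥r, start 0; Z[20]=0
i=21: i≥r, start 0; Z[21]=0
i=22: i≥r, start 0; Z[22]=0
i=23: i≥r, start 0; Z[23]=0
i=24: i≥r, start 0; Z[24]=0
i=25: i≥r, start 0; Z[25]=2 extend→box=[25,27)
i=26: min(r-i=1, Z[1]=1)=1; Z[26]=2 extend→box=[26,28)
i=27: min(r-i=1, Z[1]=1)=1; Z[27]=1

[28, 1, 0, 0, 0, 0, 1, 0, 0, 2, 1, 0, 0, 0, 0, 1, 0, 0, 0, 0, 0, 0, 0, 0, 0, 2, 2, 1]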